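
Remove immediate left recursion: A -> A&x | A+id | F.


Left-recursive alternatives: A&x, A+id; non-recursive: F
Introduce A': A -> FA', A' -> &xA' | +idA' | ε


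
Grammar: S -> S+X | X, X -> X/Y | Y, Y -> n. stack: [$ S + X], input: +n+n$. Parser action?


handle 'S+X' on top; lookahead ∈ FOLLOW(S) = {+, $}
Action: reduce (S -> S+X)


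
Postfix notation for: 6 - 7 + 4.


Left to right (same or higher precedence on left)
Postfix: 6 7 - 4 +


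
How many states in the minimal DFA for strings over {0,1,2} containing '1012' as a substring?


KMP-style automaton: 4 progress states + 1 absorbing accept = 5
Minimal DFA: 5 states


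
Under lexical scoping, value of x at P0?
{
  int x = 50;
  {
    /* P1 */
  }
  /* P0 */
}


x declared in the same block as P0
x = 50


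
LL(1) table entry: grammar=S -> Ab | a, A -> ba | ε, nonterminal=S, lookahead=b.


For [S, b]: 'b' ∈ FIRST(Ab)
Entry: S -> Ab


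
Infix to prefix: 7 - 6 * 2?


'*' binds tighter: tree is (- 7 (* 6 2))
Prefix: - 7 * 6 2


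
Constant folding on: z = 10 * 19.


10 * 19 = 190 at compile time
Optimized: z = 190


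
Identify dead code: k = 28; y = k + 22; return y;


k is read by y's definition; y is returned
No dead code


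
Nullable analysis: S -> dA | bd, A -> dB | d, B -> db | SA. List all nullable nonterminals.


A nonterminal is nullable iff some alternative derives ε (directly, or every symbol in it is nullable)
Nullable: {}


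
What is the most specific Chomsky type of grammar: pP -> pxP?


LHS has context (more than one symbol) and |LHS| ≤ |RHS|
Classification: Type 1 (Context-Sensitive)


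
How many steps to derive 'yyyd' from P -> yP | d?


Derivation: P => yP => yyP => yyyP => yyyd
Steps: 4


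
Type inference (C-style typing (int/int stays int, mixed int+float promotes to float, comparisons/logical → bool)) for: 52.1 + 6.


Operand types: float + int
Rule: mixed int/float promotes to float; int/int stays int
Result type: float


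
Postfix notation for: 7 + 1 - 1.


Left to right (same or higher precedence on left)
Postfix: 7 1 + 1 -


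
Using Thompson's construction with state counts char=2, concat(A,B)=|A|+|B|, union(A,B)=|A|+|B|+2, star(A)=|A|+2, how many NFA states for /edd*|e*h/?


Syntax tree has 5 char leaf(s), 1 union(s), 2 star(s)
chars contribute 5×2 = 10; each union adds +2; each star adds +2
Total: 10 + 2 + 4 = 16 states


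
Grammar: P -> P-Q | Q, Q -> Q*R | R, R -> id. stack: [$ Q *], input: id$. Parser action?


no handle; shift 'id'
Action: shift


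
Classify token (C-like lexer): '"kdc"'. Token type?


Pattern: double-quoted sequence
Type: STRING_LITERAL


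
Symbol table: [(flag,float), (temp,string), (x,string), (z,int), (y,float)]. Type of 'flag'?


Lookup 'flag' → type float


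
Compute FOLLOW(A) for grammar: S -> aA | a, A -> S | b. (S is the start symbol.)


$ ∈ FOLLOW(S). For each A -> αBβ: add FIRST(β)\{ε} to FOLLOW(B); if β nullable, add FOLLOW(A).
FOLLOW(A) = {$}


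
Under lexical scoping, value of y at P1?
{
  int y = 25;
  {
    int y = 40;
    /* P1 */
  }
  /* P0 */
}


y declared in the same block as P1
y = 40


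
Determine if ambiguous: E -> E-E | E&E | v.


'v-v&v' has two parse trees (no precedence encoded between - and &)
Ambiguous


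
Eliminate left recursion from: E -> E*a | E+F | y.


Left-recursive alternatives: E*a, E+F; non-recursive: y
Introduce E': E -> yE', E' -> *aE' | +FE' | ε


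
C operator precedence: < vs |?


'<' is relational (level 7); '|' is bitwise OR (level 3)
Higher level binds tighter
'<' has higher precedence than '|'


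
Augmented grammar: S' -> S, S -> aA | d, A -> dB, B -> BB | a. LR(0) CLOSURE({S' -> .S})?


Start: S' -> .S
For each item with dot before a nonterminal B, add B -> .γ for every B-production
Closure: [S' -> .S, S -> .aA, S -> .d]


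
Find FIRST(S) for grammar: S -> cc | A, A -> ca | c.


Per alternative of S: FIRST(cc) = {c}; FIRST(A) = {c}
FIRST(S) = {c}


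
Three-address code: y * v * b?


Break into single-operator statements:
t1 = y * v
t2 = t1 * b


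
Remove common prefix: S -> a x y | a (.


Common prefix: 'a'
Factored: S -> a S', S' -> x y | (


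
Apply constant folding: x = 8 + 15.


8 + 15 = 23 at compile time
Optimized: x = 23


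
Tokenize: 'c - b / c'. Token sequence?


Scan left to right, longest-match per lexeme
Tokens: ID(c), OP(-), ID(b), OP(/), ID(c)


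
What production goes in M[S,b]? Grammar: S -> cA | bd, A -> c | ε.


For [S, b]: 'b' ∈ FIRST(bd)
Entry: S -> bd


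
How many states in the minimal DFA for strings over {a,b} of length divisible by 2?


Track length mod 2: states 0..1, accept at 0
Minimal DFA: 2 states


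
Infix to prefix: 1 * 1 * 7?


left-to-right (same/higher precedence on left): tree is (* (* 1 1) 7)
Prefix: * * 1 1 7


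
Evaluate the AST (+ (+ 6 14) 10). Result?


Evaluate inner: (+ 6 14) = 20
Evaluate root: (+ 20 10) = 30
Result: 30


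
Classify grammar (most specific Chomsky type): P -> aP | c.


Right-linear: every RHS is a terminal or a terminal followed by one nonterminal
Classification: Type 3 (Regular)


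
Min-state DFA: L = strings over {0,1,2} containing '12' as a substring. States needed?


KMP-style automaton: 2 progress states + 1 absorbing accept = 3
Minimal DFA: 3 states


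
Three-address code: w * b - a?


Break into single-operator statements:
t1 = w * b
t2 = t1 - a


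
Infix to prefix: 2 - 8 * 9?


'*' binds tighter: tree is (- 2 (* 8 9))
Prefix: - 2 * 8 9


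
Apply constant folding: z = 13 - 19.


13 - 19 = -6 at compile time
Optimized: z = -6


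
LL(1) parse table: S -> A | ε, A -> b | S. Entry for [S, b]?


For [S, b]: 'b' ∈ FIRST(A)
Entry: S -> A


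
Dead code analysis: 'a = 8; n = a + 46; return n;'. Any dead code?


a is read by n's definition; n is returned
No dead code


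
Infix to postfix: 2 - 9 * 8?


* has higher precedence, evaluate 9*8 first
Postfix: 2 9 8 * -


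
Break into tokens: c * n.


Scan left to right, longest-match per lexeme
Tokens: ID(c), OP(*), ID(n)


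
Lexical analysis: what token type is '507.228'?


Pattern: digits with a decimal point
Type: FLOAT_LITERAL


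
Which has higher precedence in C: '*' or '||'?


'*' is multiplicative (level 10); '||' is logical OR (level 1)
Higher level binds tighter
'*' has higher precedence than '||'


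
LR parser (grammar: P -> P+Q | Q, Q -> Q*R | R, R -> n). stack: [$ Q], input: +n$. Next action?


lookahead ∉ {*} so Q won't extend; reduce P -> Q
Action: reduce (P -> Q)


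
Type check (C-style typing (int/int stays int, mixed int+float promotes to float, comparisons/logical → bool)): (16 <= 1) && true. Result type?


Operand types: bool && bool
Rule: logical operators take bool operands and yield bool
Result type: bool


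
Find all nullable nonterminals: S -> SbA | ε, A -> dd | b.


A nonterminal is nullable iff some alternative derives ε (directly, or every symbol in it is nullable)
Nullable: {S}


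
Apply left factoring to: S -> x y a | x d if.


Common prefix: 'x'
Factored: S -> x S', S' -> y a | d if


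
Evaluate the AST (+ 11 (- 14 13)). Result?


Evaluate inner: (- 14 13) = 1
Evaluate root: (+ 11 1) = 12
Result: 12


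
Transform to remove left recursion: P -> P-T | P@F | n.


Left-recursive alternatives: P-T, P@F; non-recursive: n
Introduce P': P -> nP', P' -> -TP' | @FP' | ε


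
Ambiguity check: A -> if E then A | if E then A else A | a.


dangling else: 'if E then if E then a else a' parses two ways
Ambiguous


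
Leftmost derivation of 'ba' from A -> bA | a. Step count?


Derivation: A => bA => ba
Steps: 2


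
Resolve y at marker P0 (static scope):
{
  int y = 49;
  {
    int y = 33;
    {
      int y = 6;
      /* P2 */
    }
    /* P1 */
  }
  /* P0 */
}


y declared in the same block as P0
y = 49


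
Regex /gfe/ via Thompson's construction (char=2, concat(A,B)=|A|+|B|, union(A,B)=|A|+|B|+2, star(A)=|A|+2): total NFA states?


Syntax tree has 3 char leaf(s), 0 union(s), 0 star(s)
chars contribute 3×2 = 6; each union adds +2; each star adds +2
Total: 6 + 0 + 0 = 6 states


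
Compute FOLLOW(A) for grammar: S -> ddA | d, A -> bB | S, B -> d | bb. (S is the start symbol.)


$ ∈ FOLLOW(S). For each A -> αBβ: add FIRST(β)\{ε} to FOLLOW(B); if β nullable, add FOLLOW(A).
FOLLOW(A) = {$}


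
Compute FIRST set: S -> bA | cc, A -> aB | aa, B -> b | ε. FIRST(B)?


Per alternative of B: FIRST(b) = {b}; FIRST(ε) = {ε}
FIRST(B) = {b, ε}


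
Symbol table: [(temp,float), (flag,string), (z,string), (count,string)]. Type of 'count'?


Lookup 'count' → type string


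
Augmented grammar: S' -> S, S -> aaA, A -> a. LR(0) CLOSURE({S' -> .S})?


Start: S' -> .S
For each item with dot before a nonterminal B, add B -> .γ for every B-production
Closure: [S' -> .S, S -> .aaA]


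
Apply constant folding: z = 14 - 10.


14 - 10 = 4 at compile time
Optimized: z = 4


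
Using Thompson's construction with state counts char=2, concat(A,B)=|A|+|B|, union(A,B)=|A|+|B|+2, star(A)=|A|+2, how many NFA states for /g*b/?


Syntax tree has 2 char leaf(s), 0 union(s), 1 star(s)
chars contribute 2×2 = 4; each union adds +2; each star adds +2
Total: 4 + 0 + 2 = 6 states


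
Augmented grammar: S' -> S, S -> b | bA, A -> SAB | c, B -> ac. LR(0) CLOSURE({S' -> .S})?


Start: S' -> .S
For each item with dot before a nonterminal B, add B -> .γ for every B-production
Closure: [S' -> .S, S -> .b, S -> .bA]


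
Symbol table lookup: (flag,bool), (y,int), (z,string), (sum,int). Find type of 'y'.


Lookup 'y' → type int


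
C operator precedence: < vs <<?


'<<' is shift (level 8); '<' is relational (level 7)
Higher level binds tighter
'<<' has higher precedence than '<'


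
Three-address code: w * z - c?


Break into single-operator statements:
t1 = w * z
t2 = t1 - c


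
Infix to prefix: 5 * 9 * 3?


left-to-right (same/higher precedence on left): tree is (* (* 5 9) 3)
Prefix: * * 5 9 3


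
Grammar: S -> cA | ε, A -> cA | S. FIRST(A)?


Per alternative of A: FIRST(cA) = {c}; FIRST(S) = {c, ε}
FIRST(A) = {c, ε}


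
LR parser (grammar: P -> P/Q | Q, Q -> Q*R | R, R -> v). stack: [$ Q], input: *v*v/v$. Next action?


shift '*' to continue Q -> Q*R
Action: shift


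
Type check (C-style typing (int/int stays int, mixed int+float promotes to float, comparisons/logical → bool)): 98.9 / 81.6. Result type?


Operand types: float / float
Rule: mixed int/float promotes to float; int/int stays int
Result type: float


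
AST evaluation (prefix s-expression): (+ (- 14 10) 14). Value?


Evaluate inner: (- 14 10) = 4
Evaluate root: (+ 4 14) = 18
Result: 18


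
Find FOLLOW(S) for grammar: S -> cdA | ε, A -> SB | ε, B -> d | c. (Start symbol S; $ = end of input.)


$ ∈ FOLLOW(S). For each A -> αBβ: add FIRST(β)\{ε} to FOLLOW(B); if β nullable, add FOLLOW(A).
FOLLOW(S) = {$, c, d}


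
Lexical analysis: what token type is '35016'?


Pattern: digits only
Type: INTEGER_LITERAL


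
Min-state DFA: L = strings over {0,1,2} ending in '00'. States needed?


Track the longest suffix of input matching a prefix of '00': 3 classes (prefixes of length 0..2)
Minimal DFA: 3 states


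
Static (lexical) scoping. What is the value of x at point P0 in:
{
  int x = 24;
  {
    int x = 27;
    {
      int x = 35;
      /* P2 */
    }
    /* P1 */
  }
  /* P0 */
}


x declared in the same block as P0
x = 24


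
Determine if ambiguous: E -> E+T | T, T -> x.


precedence layered via separate nonterminal T: deterministic
Unambiguous


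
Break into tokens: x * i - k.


Scan left to right, longest-match per lexeme
Tokens: ID(x), OP(*), ID(i), OP(-), ID(k)


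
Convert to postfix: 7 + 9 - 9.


Left to right (same or higher precedence on left)
Postfix: 7 9 + 9 -


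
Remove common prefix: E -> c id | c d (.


Common prefix: 'c'
Factored: E -> c E', E' -> id | d (


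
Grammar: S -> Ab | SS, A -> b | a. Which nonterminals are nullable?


A nonterminal is nullable iff some alternative derives ε (directly, or every symbol in it is nullable)
Nullable: {}


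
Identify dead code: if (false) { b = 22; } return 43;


condition is constant false, so the whole block is unreachable
Dead: 'if (false) { b = 22; }'


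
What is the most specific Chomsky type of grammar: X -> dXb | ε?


Single nonterminal LHS, but d^n b^n is not regular
Classification: Type 2 (Context-Free)


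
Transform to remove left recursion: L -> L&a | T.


Left-recursive alternatives: L&a; non-recursive: T
Introduce L': L -> TL', L' -> &aL' | ε


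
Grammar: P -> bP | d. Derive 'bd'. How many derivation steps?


Derivation: P => bP => bd
Steps: 2


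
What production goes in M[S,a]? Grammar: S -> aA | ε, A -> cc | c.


For [S, a]: 'a' ∈ FIRST(aA)
Entry: S -> aA


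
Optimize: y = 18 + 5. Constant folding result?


18 + 5 = 23 at compile time
Optimized: y = 23


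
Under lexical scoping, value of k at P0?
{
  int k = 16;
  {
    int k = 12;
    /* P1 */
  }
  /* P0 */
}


k declared in the same block as P0
k = 16


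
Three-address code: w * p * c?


Break into single-operator statements:
t1 = w * p
t2 = t1 * c


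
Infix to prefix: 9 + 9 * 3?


'*' binds tighter: tree is (+ 9 (* 9 3))
Prefix: + 9 * 9 3


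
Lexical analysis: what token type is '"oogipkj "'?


Pattern: double-quoted sequence
Type: STRING_LITERAL


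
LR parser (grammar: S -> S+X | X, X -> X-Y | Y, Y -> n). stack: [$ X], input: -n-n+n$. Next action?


shift '-' to continue X -> X-Y
Action: shift


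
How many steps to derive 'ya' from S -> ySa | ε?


Derivation: S => ySa => ya
Steps: 2


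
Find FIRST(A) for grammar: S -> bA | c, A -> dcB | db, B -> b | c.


Per alternative of A: FIRST(dcB) = {d}; FIRST(db) = {d}
FIRST(A) = {d}


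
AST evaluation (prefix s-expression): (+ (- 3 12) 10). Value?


Evaluate inner: (- 3 12) = -9
Evaluate root: (+ -9 10) = 1
Result: 1


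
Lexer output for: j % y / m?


Scan left to right, longest-match per lexeme
Tokens: ID(j), OP(%), ID(y), OP(/), ID(m)


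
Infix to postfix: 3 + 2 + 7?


Left to right (same or higher precedence on left)
Postfix: 3 2 + 7 +


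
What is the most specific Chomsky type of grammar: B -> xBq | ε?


Single nonterminal LHS, but x^n q^n is not regular
Classification: Type 2 (Context-Free)


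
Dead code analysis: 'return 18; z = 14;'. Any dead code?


statement follows a return and is unreachable
Dead: 'z = 14'


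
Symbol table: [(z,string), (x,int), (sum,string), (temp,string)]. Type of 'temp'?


Lookup 'temp' → type string


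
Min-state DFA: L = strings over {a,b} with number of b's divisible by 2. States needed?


Track (count of b) mod 2: states 0..1, accept at 0
Minimal DFA: 2 states


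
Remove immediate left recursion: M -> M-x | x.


Left-recursive alternatives: M-x; non-recursive: x
Introduce M': M -> xM', M' -> -xM' | ε


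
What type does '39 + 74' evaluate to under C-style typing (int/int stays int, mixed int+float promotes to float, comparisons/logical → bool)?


Operand types: int + int
Rule: mixed int/float promotes to float; int/int stays int
Result type: int


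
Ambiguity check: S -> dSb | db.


balanced d^n…b^n: each string has a unique parse
Unambiguous


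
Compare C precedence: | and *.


'*' is multiplicative (level 10); '|' is bitwise OR (level 3)
Higher level binds tighter
'*' has higher precedence than '|'


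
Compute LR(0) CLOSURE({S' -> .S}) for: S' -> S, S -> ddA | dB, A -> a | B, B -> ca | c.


Start: S' -> .S
For each item with dot before a nonterminal B, add B -> .γ for every B-production
Closure: [S' -> .S, S -> .ddA, S -> .dB]


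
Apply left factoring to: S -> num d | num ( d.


Common prefix: 'num'
Factored: S -> num S', S' -> d | ( d


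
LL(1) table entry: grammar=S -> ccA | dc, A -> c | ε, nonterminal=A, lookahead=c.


For [A, c]: 'c' ∈ FIRST(c)
Entry: A -> c


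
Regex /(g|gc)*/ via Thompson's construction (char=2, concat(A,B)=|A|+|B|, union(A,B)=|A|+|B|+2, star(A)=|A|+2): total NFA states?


Syntax tree has 3 char leaf(s), 1 union(s), 1 star(s)
chars contribute 3×2 = 6; each union adds +2; each star adds +2
Total: 6 + 2 + 2 = 10 states


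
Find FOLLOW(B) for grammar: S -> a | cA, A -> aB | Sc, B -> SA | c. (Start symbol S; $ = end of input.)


$ ∈ FOLLOW(S). For each A -> αBβ: add FIRST(β)\{ε} to FOLLOW(B); if β nullable, add FOLLOW(A).
FOLLOW(B) = {$, a, c}


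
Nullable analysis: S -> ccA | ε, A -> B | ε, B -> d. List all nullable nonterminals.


A nonterminal is nullable iff some alternative derives ε (directly, or every symbol in it is nullable)
Nullable: {A, S}


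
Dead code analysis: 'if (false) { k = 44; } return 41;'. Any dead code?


condition is constant false, so the whole block is unreachable
Dead: 'if (false) { k = 44; }'


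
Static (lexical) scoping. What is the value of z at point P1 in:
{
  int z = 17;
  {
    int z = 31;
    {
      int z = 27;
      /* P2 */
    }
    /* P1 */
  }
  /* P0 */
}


z declared in the same block as P1
z = 31


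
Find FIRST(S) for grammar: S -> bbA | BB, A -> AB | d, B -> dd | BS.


Per alternative of S: FIRST(bbA) = {b}; FIRST(BB) = {d}
FIRST(S) = {b, d}


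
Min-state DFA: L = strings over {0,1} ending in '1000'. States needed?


Track the longest suffix of input matching a prefix of '1000': 5 classes (prefixes of length 0..4)
Minimal DFA: 5 states


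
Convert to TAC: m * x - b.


Break into single-operator statements:
t1 = m * x
t2 = t1 - b


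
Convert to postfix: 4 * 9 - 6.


Left to right (same or higher precedence on left)
Postfix: 4 9 * 6 -


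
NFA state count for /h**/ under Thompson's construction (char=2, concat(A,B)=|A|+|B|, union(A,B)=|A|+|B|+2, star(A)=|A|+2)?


Syntax tree has 1 char leaf(s), 0 union(s), 2 star(s)
chars contribute 1×2 = 2; each union adds +2; each star adds +2
Total: 2 + 0 + 4 = 6 states


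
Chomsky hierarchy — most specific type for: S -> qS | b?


Right-linear: every RHS is a terminal or a terminal followed by one nonterminal
Classification: Type 3 (Regular)


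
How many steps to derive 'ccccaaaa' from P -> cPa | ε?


Derivation: P => cPa => ccPaa => cccPaaa => ccccPaaaa => ccccaaaa
Steps: 5


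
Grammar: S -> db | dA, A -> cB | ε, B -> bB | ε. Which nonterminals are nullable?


A nonterminal is nullable iff some alternative derives ε (directly, or every symbol in it is nullable)
Nullable: {A, B}


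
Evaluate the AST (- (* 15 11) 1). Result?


Evaluate inner: (* 15 11) = 165
Evaluate root: (- 165 1) = 164
Result: 164


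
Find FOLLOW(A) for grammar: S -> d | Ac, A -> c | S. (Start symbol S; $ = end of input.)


$ ∈ FOLLOW(S). For each A -> αBβ: add FIRST(β)\{ε} to FOLLOW(B); if β nullable, add FOLLOW(A).
FOLLOW(A) = {c}


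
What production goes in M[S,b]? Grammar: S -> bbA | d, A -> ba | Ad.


For [S, b]: 'b' ∈ FIRST(bbA)
Entry: S -> bbA


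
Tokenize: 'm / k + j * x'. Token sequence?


Scan left to right, longest-match per lexeme
Tokens: ID(m), OP(/), ID(k), OP(+), ID(j), OP(*), ID(x)


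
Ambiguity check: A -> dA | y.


right-linear, alternatives start with distinct terminals 'd' vs 'y': unique leftmost derivation
Unambiguous


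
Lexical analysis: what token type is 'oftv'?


Pattern: letter/underscore followed by alphanumerics, not a keyword
Type: IDENTIFIER


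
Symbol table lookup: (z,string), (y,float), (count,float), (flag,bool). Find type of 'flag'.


Lookup 'flag' → type bool


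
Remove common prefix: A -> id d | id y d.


Common prefix: 'id'
Factored: A -> id A', A' -> d | y d


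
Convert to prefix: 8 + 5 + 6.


left-to-right (same/higher precedence on left): tree is (+ (+ 8 5) 6)
Prefix: + + 8 5 6


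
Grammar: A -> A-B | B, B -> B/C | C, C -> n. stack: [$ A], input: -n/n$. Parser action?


shift '-' to continue A -> A-B
Action: shift


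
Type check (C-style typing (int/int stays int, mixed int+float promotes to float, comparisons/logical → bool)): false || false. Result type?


Operand types: bool || bool
Rule: logical operators take bool operands and yield bool
Result type: bool


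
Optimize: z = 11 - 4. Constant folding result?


11 - 4 = 7 at compile time
Optimized: z = 7


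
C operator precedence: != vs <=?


'<=' is relational (level 7); '!=' is equality (level 6)
Higher level binds tighter
'<=' has higher precedence than '!='


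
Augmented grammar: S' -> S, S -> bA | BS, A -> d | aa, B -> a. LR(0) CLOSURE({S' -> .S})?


Start: S' -> .S
For each item with dot before a nonterminal B, add B -> .γ for every B-production
Closure: [S' -> .S, S -> .bA, S -> .BS, B -> .a]


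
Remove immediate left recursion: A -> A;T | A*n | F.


Left-recursive alternatives: A;T, A*n; non-recursive: F
Introduce A': A -> FA', A' -> ;TA' | *nA' | ε


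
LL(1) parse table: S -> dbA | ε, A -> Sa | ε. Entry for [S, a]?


For [S, a]: ε is nullable and 'a' ∈ FOLLOW(S)
Entry: S -> ε


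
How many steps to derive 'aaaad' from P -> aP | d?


Derivation: P => aP => aaP => aaaP => aaaaP => aaaad
Steps: 5


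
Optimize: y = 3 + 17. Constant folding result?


3 + 17 = 20 at compile time
Optimized: y = 20


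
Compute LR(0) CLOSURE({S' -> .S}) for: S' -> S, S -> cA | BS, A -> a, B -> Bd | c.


Start: S' -> .S
For each item with dot before a nonterminal B, add B -> .γ for every B-production
Closure: [S' -> .S, S -> .cA, S -> .BS, B -> .Bd, B -> .c]


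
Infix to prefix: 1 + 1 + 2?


left-to-right (same/higher precedence on left): tree is (+ (+ 1 1) 2)
Prefix: + + 1 1 2


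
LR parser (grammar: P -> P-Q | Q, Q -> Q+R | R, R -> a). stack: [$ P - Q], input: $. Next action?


handle 'P-Q' on top; lookahead ∈ FOLLOW(P) = {-, $}
Action: reduce (P -> P-Q)


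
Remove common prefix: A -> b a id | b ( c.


Common prefix: 'b'
Factored: A -> b A', A' -> a id | ( c


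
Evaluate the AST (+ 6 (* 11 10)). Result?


Evaluate inner: (* 11 10) = 110
Evaluate root: (+ 6 110) = 116
Result: 116


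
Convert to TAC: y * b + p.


Break into single-operator statements:
t1 = y * b
t2 = t1 + p


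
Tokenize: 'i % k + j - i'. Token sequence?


Scan left to right, longest-match per lexeme
Tokens: ID(i), OP(%), ID(k), OP(+), ID(j), OP(-), ID(i)


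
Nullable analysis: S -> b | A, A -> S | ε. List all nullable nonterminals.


A nonterminal is nullable iff some alternative derives ε (directly, or every symbol in it is nullable)
Nullable: {A, S}


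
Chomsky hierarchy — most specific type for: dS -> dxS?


LHS has context (more than one symbol) and |LHS| ≤ |RHS|
Classification: Type 1 (Context-Sensitive)


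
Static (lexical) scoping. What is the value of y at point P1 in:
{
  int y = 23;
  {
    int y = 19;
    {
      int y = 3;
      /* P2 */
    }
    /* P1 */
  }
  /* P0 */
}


y declared in the same block as P1
y = 19


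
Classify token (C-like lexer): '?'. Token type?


Pattern: operator symbol
Type: OPERATOR


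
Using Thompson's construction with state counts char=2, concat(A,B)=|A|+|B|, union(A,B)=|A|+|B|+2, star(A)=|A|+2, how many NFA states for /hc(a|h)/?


Syntax tree has 4 char leaf(s), 1 union(s), 0 star(s)
chars contribute 4×2 = 8; each union adds +2; each star adds +2
Total: 8 + 2 + 0 = 10 states


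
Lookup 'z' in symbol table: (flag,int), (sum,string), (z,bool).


Lookup 'z' → type bool


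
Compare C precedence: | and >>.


'>>' is shift (level 8); '|' is bitwise OR (level 3)
Higher level binds tighter
'>>' has higher precedence than '|'


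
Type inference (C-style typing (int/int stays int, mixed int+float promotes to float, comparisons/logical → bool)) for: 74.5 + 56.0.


Operand types: float + float
Rule: mixed int/float promotes to float; int/int stays int
Result type: float


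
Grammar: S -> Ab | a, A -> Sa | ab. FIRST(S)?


Per alternative of S: FIRST(Ab) = {a}; FIRST(a) = {a}
FIRST(S) = {a}


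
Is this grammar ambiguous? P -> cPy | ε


balanced c^n…y^n: each string has a unique parse
Unambiguous


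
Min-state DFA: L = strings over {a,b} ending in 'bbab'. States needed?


Track the longest suffix of input matching a prefix of 'bbab': 5 classes (prefixes of length 0..4)
Minimal DFA: 5 states


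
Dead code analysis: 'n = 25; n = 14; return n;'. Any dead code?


first assignment to n is overwritten before any read
Dead: 'n = 25'


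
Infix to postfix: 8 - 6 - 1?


Left to right (same or higher precedence on left)
Postfix: 8 6 - 1 -


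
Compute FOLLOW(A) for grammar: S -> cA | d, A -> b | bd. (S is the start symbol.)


$ ∈ FOLLOW(S). For each A -> αBβ: add FIRST(β)\{ε} to FOLLOW(B); if β nullable, add FOLLOW(A).
FOLLOW(A) = {$}


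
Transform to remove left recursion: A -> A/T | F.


Left-recursive alternatives: A/T; non-recursive: F
Introduce A': A -> FA', A' -> /TA' | ε


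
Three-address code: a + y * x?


Break into single-operator statements:
t1 = y * x
t2 = a + t1


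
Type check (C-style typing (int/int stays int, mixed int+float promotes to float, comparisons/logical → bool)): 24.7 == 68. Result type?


Operand types: float == int
Rule: comparison yields bool
Result type: bool


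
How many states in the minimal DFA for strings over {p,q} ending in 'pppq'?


Track the longest suffix of input matching a prefix of 'pppq': 5 classes (prefixes of length 0..4)
Minimal DFA: 5 states


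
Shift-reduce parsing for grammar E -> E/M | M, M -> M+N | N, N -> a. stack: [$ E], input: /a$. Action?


shift '/' to continue E -> E/M
Action: shift


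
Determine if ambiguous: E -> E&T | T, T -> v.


precedence layered via separate nonterminal T: deterministic
Unambiguous


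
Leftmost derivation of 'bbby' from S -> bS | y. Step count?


Derivation: S => bS => bbS => bbbS => bbby
Steps: 4


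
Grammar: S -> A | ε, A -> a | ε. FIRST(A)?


Per alternative of A: FIRST(a) = {a}; FIRST(ε) = {ε}
FIRST(A) = {a, ε}


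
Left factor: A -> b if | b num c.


Common prefix: 'b'
Factored: A -> b A', A' -> if | num c


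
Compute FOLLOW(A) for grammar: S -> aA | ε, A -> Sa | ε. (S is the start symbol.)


$ ∈ FOLLOW(S). For each A -> αBβ: add FIRST(β)\{ε} to FOLLOW(B); if β nullable, add FOLLOW(A).
FOLLOW(A) = {$, a}


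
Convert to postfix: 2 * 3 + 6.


Left to right (same or higher precedence on left)
Postfix: 2 3 * 6 +


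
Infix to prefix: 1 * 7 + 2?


left-to-right (same/higher precedence on left): tree is (+ (* 1 7) 2)
Prefix: + * 1 7 2


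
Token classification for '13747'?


Pattern: digits only
Type: INTEGER_LITERAL


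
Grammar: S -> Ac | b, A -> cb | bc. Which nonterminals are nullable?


A nonterminal is nullable iff some alternative derives ε (directly, or every symbol in it is nullable)
Nullable: {}


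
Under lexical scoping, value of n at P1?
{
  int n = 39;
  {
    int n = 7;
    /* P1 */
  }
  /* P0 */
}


n declared in the same block as P1
n = 7


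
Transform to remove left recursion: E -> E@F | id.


Left-recursive alternatives: E@F; non-recursive: id
Introduce E': E -> idE', E' -> @FE' | ε


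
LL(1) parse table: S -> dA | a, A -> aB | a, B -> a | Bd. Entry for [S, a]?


For [S, a]: 'a' ∈ FIRST(a)
Entry: S -> a


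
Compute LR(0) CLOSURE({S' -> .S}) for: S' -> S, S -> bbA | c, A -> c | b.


Start: S' -> .S
For each item with dot before a nonterminal B, add B -> .γ for every B-production
Closure: [S' -> .S, S -> .bbA, S -> .c]


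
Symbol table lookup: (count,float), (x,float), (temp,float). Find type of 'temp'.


Lookup 'temp' → type float


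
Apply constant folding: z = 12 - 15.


12 - 15 = -3 at compile time
Optimized: z = -3


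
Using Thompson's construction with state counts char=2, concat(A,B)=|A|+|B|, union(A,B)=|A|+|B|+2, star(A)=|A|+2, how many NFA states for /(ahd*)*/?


Syntax tree has 3 char leaf(s), 0 union(s), 2 star(s)
chars contribute 3×2 = 6; each union adds +2; each star adds +2
Total: 6 + 0 + 4 = 10 states


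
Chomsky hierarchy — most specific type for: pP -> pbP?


LHS has context (more than one symbol) and |LHS| ≤ |RHS|
Classification: Type 1 (Context-Sensitive)


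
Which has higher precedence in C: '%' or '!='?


'%' is multiplicative (level 10); '!=' is equality (level 6)
Higher level binds tighter
'%' has higher precedence than '!='


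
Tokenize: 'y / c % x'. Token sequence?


Scan left to right, longest-match per lexeme
Tokens: ID(y), OP(/), ID(c), OP(%), ID(x)


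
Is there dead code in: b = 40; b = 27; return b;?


first assignment to b is overwritten before any read
Dead: 'b = 40'


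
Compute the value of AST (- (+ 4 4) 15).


Evaluate inner: (+ 4 4) = 8
Evaluate root: (- 8 15) = -7
Result: -7


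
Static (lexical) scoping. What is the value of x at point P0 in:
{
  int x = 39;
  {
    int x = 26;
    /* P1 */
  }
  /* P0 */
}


x declared in the same block as P0
x = 39


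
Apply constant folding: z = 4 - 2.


4 - 2 = 2 at compile time
Optimized: z = 2


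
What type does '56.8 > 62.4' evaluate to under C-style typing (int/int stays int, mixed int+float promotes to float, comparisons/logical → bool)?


Operand types: float > float
Rule: comparison yields bool
Result type: bool


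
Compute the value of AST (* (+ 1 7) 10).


Evaluate inner: (+ 1 7) = 8
Evaluate root: (* 8 10) = 80
Result: 80


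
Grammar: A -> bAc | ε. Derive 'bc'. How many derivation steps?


Derivation: A => bAc => bc
Steps: 2


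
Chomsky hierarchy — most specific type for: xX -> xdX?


LHS has context (more than one symbol) and |LHS| ≤ |RHS|
Classification: Type 1 (Context-Sensitive)


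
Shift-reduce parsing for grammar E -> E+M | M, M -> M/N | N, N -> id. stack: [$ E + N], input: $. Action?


'N' (not preceded by M/) is the handle for M -> N
Action: reduce (M -> N)


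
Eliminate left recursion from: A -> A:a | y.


Left-recursive alternatives: A:a; non-recursive: y
Introduce A': A -> yA', A' -> :aA' | ε


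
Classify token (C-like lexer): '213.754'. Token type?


Pattern: digits with a decimal point
Type: FLOAT_LITERAL


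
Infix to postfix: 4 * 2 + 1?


Left to right (same or higher precedence on left)
Postfix: 4 2 * 1 +


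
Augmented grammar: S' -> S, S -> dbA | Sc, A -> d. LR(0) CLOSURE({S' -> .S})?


Start: S' -> .S
For each item with dot before a nonterminal B, add B -> .γ for every B-production
Closure: [S' -> .S, S -> .dbA, S -> .Sc]


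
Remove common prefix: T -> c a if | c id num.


Common prefix: 'c'
Factored: T -> c T', T' -> a if | id num


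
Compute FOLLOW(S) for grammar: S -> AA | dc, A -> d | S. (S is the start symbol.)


$ ∈ FOLLOW(S). For each A -> αBβ: add FIRST(β)\{ε} to FOLLOW(B); if β nullable, add FOLLOW(A).
FOLLOW(S) = {$, d}


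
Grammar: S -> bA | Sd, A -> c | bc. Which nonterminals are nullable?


A nonterminal is nullable iff some alternative derives ε (directly, or every symbol in it is nullable)
Nullable: {}


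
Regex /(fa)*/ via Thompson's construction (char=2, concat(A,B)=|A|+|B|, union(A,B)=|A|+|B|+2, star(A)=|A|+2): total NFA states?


Syntax tree has 2 char leaf(s), 0 union(s), 1 star(s)
chars contribute 2×2 = 4; each union adds +2; each star adds +2
Total: 4 + 0 + 2 = 6 states


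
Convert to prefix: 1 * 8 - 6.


left-to-right (same/higher precedence on left): tree is (- (* 1 8) 6)
Prefix: - * 1 8 6


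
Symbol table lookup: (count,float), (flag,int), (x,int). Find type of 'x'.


Lookup 'x' → type int


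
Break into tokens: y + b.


Scan left to right, longest-match per lexeme
Tokens: ID(y), OP(+), ID(b)


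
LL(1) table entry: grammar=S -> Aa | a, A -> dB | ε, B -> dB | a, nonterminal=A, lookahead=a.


For [A, a]: ε is nullable and 'a' ∈ FOLLOW(A)
Entry: A -> ε


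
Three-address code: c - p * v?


Break into single-operator statements:
t1 = p * v
t2 = c - t1


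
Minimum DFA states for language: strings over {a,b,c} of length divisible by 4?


Track length mod 4: states 0..3, accept at 0
Minimal DFA: 4 states


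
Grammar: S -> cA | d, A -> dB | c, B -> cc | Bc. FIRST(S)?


Per alternative of S: FIRST(cA) = {c}; FIRST(d) = {d}
FIRST(S) = {c, d}


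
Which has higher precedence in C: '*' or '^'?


'*' is multiplicative (level 10); '^' is bitwise XOR (level 4)
Higher level binds tighter
'*' has higher precedence than '^'


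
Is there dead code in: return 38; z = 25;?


statement follows a return and is unreachable
Dead: 'z = 25'


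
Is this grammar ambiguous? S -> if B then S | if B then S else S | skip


dangling else: 'if B then if B then skip else skip' parses two ways
Ambiguous


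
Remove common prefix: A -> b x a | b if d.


Common prefix: 'b'
Factored: A -> b A', A' -> x a | if d


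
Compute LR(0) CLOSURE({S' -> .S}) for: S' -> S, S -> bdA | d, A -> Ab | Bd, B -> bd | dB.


Start: S' -> .S
For each item with dot before a nonterminal B, add B -> .γ for every B-production
Closure: [S' -> .S, S -> .bdA, S -> .d]


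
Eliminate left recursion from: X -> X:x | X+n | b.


Left-recursive alternatives: X:x, X+n; non-recursive: b
Introduce X': X -> bX', X' -> :xX' | +nX' | ε


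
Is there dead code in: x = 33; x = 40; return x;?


first assignment to x is overwritten before any read
Dead: 'x = 33'


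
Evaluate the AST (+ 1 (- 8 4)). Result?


Evaluate inner: (- 8 4) = 4
Evaluate root: (+ 1 4) = 5
Result: 5


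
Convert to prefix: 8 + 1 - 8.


left-to-right (same/higher precedence on left): tree is (- (+ 8 1) 8)
Prefix: - + 8 1 8


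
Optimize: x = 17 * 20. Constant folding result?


17 * 20 = 340 at compile time
Optimized: x = 340


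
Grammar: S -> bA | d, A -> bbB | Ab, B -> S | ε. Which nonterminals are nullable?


A nonterminal is nullable iff some alternative derives ε (directly, or every symbol in it is nullable)
Nullable: {B}


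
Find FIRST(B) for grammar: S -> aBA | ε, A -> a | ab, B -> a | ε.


Per alternative of B: FIRST(a) = {a}; FIRST(ε) = {ε}
FIRST(B) = {a, ε}


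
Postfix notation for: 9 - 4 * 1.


* has higher precedence, evaluate 4*1 first
Postfix: 9 4 1 * -


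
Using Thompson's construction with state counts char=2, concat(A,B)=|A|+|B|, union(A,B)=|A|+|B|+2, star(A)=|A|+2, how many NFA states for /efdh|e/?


Syntax tree has 5 char leaf(s), 1 union(s), 0 star(s)
chars contribute 5×2 = 10; each union adds +2; each star adds +2
Total: 10 + 2 + 0 = 12 states


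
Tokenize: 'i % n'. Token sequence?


Scan left to right, longest-match per lexeme
Tokens: ID(i), OP(%), ID(n)


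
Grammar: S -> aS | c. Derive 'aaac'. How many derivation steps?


Derivation: S => aS => aaS => aaaS => aaac
Steps: 4


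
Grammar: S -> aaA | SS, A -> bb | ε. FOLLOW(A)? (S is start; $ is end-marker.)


$ ∈ FOLLOW(S). For each A -> αBβ: add FIRST(β)\{ε} to FOLLOW(B); if β nullable, add FOLLOW(A).
FOLLOW(A) = {$, a}


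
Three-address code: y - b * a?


Break into single-operator statements:
t1 = b * a
t2 = y - t1


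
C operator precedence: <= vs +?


'+' is additive (level 9); '<=' is relational (level 7)
Higher level binds tighter
'+' has higher precedence than '<='


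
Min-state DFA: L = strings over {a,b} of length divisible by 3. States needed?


Track length mod 3: states 0..2, accept at 0
Minimal DFA: 3 states


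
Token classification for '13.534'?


Pattern: digits with a decimal point
Type: FLOAT_LITERAL


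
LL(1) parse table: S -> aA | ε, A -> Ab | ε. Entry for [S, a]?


For [S, a]: 'a' ∈ FIRST(aA)
Entry: S -> aA


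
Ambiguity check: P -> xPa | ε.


balanced x^n…a^n: each string has a unique parse
Unambiguous


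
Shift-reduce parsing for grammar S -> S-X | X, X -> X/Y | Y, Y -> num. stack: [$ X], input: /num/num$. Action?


shift '/' to continue X -> X/Y
Action: shift


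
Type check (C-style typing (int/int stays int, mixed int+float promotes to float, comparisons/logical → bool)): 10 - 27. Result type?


Operand types: int - int
Rule: mixed int/float promotes to float; int/int stays int
Result type: int


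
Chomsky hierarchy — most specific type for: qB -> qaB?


LHS has context (more than one symbol) and |LHS| ≤ |RHS|
Classification: Type 1 (Context-Sensitive)


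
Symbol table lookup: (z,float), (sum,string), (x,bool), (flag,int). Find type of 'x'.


Lookup 'x' → type bool


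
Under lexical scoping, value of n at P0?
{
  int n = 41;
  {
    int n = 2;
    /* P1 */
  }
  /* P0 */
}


n declared in the same block as P0
n = 41


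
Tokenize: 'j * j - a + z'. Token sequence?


Scan left to right, longest-match per lexeme
Tokens: ID(j), OP(*), ID(j), OP(-), ID(a), OP(+), ID(z)


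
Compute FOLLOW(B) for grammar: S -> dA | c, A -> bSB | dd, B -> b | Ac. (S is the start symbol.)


$ ∈ FOLLOW(S). For each A -> αBβ: add FIRST(β)\{ε} to FOLLOW(B); if β nullable, add FOLLOW(A).
FOLLOW(B) = {$, b, c, d}


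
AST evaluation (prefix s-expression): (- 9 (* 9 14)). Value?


Evaluate inner: (* 9 14) = 126
Evaluate root: (- 9 126) = -117
Result: -117


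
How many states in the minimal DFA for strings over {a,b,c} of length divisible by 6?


Track length mod 6: states 0..5, accept at 0
Minimal DFA: 6 states


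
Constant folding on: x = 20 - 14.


20 - 14 = 6 at compile time
Optimized: x = 6


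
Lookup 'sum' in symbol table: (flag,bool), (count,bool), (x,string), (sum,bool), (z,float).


Lookup 'sum' → type bool


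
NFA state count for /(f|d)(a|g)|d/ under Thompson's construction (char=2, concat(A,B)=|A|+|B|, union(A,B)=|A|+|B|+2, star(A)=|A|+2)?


Syntax tree has 5 char leaf(s), 3 union(s), 0 star(s)
chars contribute 5×2 = 10; each union adds +2; each star adds +2
Total: 10 + 6 + 0 = 16 states


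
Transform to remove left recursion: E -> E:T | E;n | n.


Left-recursive alternatives: E:T, E;n; non-recursive: n
Introduce E': E -> nE', E' -> :TE' | ;nE' | ε


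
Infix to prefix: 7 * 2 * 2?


left-to-right (same/higher precedence on left): tree is (* (* 7 2) 2)
Prefix: * * 7 2 2


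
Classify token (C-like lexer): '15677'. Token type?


Pattern: digits only
Type: INTEGER_LITERAL


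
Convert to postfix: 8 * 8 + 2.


Left to right (same or higher precedence on left)
Postfix: 8 8 * 2 +


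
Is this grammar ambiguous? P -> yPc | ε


balanced y^n…c^n: each string has a unique parse
Unambiguous


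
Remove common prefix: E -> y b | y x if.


Common prefix: 'y'
Factored: E -> y E', E' -> b | x if


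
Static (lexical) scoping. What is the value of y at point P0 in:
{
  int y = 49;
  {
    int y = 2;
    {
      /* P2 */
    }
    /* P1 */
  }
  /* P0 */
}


y declared in the same block as P0
y = 49


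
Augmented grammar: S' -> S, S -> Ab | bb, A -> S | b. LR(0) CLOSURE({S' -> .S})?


Start: S' -> .S
For each item with dot before a nonterminal B, add B -> .γ for every B-production
Closure: [S' -> .S, S -> .Ab, S -> .bb, A -> .S, A -> .b]
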